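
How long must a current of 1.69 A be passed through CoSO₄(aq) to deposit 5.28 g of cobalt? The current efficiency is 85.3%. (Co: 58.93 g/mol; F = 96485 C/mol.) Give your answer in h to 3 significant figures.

3.33 h

n(Co) = 5.28 / 58.93 = 0.08960 mol
Co²⁺ + 2e⁻ → Co, so n(e⁻) = 2 × 0.08960 = 0.1792 mol
Q = 0.1792 × 96485 / 0.853 = 20270 C
t = Q / I = 20270 / 1.69 = 11990 s = 3.33 h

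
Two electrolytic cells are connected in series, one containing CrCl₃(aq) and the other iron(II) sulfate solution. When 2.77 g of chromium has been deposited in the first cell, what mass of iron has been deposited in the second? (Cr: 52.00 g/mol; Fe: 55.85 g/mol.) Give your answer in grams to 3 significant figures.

4.46 g

n(Cr) = 2.77 / 52.00 = 0.05327 mol
Cr³⁺ + 3e⁻ → Cr, so n(e⁻) = 3 × 0.05327 = 0.1598 mol
The cells are in series, so the same charge (and hence the same n(e⁻) = 0.1598 mol) passes through both.
Fe²⁺ + 2e⁻ → Fe, so n(Fe) = 0.1598 / 2 = 0.07990 mol
m(Fe) = 0.07990 × 55.85 = 4.46 g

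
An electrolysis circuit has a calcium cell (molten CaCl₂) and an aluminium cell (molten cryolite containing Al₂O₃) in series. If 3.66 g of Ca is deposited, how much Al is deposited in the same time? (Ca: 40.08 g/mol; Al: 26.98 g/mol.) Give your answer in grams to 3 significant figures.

1.64 g

n(Ca) = 3.66 / 40.08 = 0.09132 mol
Ca²⁺ + 2e⁻ → Ca, so n(e⁻) = 2 × 0.09132 = 0.1826 mol
Same current for the same time ⇒ same n(e⁻) = 0.1826 mol in both cells.
Al³⁺ + 3e⁻ → Al, so n(Al) = 0.1826 / 3 = 0.06087 mol
m(Al) = 0.06087 × 26.98 = 1.64 g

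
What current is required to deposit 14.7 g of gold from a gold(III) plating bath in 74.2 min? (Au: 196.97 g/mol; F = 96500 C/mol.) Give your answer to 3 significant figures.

n(Au) = 14.7 / 196.97 = 0.07463 mol
Au³⁺ + 3e⁻ → Au, so n(e⁻) = 3 × 0.07463 = 0.2239 mol
Q = 0.2239 × 96500 = 21610 C
I = Q / t = 21610 / 4452 s = 4.85 A

4.85 A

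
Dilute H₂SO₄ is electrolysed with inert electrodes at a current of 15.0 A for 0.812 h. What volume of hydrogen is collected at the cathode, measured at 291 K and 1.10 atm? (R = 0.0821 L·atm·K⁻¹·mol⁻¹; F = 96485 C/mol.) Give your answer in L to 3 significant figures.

4.94 L

Q = It = 15.0 × 2923.2 = 43850 C
Moles of electrons = 43850 / 96485 = 0.4545 mol
2H⁺ + 2e⁻ → H₂, so n(H₂) = 0.4545 / 2 = 0.2273 mol
V = nRT/P = 0.2273 × 0.0821 × 291 / 1.10 = 4.937 L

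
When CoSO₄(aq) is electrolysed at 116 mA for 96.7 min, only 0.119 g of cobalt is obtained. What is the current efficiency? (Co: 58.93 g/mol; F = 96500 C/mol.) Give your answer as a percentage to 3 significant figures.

57.9%

Q = 0.116 × 5802 = 673.0 C
n(e⁻) = 673.0 / 96500 = 0.006974 mol
Co²⁺ + 2e⁻ → Co, so theoretical n(Co) = 0.003487 mol → 0.2055 g
Efficiency = 0.119 / 0.2055 = 0.5791 = 57.9%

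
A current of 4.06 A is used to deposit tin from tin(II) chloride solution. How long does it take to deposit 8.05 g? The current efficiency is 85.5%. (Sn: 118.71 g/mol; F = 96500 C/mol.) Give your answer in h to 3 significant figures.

1.05 h

n(Sn) = 8.05 / 118.71 = 0.06781 mol
Sn²⁺ + 2e⁻ → Sn, so n(e⁻) = 2 × 0.06781 = 0.1356 mol
Q = 0.1356 × 96500 / 0.855 = 15300 C
t = Q / I = 15300 / 4.06 = 3768 s = 1.05 h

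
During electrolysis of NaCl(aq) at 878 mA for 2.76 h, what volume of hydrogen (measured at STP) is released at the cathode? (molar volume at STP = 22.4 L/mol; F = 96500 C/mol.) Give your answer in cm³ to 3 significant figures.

1010 cm³

Q = It = 0.878 × 9936 = 8724 C
n(e⁻) = Q/F = 8724/96500 = 0.09040 mol
2H⁺ + 2e⁻ → H₂, so n(H₂) = 0.09040 / 2 = 0.04520 mol
V = 0.04520 × 22.4 = 1.012 L
= 1010 cm³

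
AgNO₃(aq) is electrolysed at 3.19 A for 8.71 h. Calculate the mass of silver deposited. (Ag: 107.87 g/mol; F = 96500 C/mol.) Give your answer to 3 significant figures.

112 g

Q = 3.19 A × 31356 s = 1.000×10^5 C
n(e⁻) = Q/F = 1.000×10^5/96500 = 1.036 mol
Ag⁺ + e⁻ → Ag, so n(Ag) = 1.036 mol
m = 1.036 × 107.87 = 112 g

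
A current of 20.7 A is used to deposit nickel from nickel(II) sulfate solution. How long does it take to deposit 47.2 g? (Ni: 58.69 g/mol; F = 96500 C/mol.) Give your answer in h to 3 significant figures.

2.08 h

n(Ni) = 47.2 / 58.69 = 0.8042 mol
Ni²⁺ + 2e⁻ → Ni, so n(e⁻) = 2 × 0.8042 = 1.608 mol
Q = 1.608 × 96500 = 1.552×10^5 C
t = Q / I = 1.552×10^5 / 20.7 = 7498 s = 2.08 h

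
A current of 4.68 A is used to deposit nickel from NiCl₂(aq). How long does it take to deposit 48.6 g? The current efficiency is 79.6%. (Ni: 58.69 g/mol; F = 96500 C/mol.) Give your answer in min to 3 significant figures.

n(Ni) = 48.6 / 58.69 = 0.8281 mol
Ni²⁺ + 2e⁻ → Ni, so n(e⁻) = 2 × 0.8281 = 1.656 mol
Q = 1.656 × 96500 / 0.796 = 2.008×10^5 C
t = Q / I = 2.008×10^5 / 4.68 = 42910 s = 715 min

715 min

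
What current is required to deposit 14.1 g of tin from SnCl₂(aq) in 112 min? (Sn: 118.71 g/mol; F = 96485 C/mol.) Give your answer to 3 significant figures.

3.41 A

n(Sn) = 14.1 / 118.71 = 0.1188 mol
Sn²⁺ + 2e⁻ → Sn, so n(e⁻) = 2 × 0.1188 = 0.2376 mol
Q = 0.2376 × 96485 = 22920 C
I = Q / t = 22920 / 6720 s = 3.41 A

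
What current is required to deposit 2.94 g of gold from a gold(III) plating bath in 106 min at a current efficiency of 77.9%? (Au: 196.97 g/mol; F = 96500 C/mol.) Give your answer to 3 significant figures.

0.872 A

n(Au) = 2.94 / 196.97 = 0.01493 mol
Au³⁺ + 3e⁻ → Au, so n(e⁻) = 3 × 0.01493 = 0.04479 mol
Q = 0.04479 × 96500 / 0.779 = 5548 C
I = Q / t = 5548 / 6360 s = 0.872 A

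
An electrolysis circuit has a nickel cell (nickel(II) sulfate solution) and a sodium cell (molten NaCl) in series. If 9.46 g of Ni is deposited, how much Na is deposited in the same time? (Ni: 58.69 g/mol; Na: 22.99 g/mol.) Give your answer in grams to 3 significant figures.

n(Ni) = 9.46 / 58.69 = 0.1612 mol
Ni²⁺ + 2e⁻ → Ni, so n(e⁻) = 2 × 0.1612 = 0.3224 mol
In series, the same 0.3224 mol of electrons flows through the second cell.
Na⁺ + e⁻ → Na, so n(Na) = 0.3224 mol
m(Na) = 0.3224 × 22.99 = 7.41 g

7.41 g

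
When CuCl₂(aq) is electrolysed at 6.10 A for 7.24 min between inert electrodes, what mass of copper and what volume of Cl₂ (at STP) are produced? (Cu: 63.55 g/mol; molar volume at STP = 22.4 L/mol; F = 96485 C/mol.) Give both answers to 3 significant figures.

Q = 6.10 × 434.4 = 2650 C; n(e⁻) = 2650 / 96485 = 0.02747 mol
Cathode: Cu²⁺ + 2e⁻ → Cu → n(Cu) = 0.02747/2 = 0.01374 mol → 0.873 g
Anode: 2Cl⁻ → Cl₂ + 2e⁻ → n(Cl₂) = 0.02747/2 = 0.01374 mol → 0.308 L

0.873 g Cu; 0.308 L Cl₂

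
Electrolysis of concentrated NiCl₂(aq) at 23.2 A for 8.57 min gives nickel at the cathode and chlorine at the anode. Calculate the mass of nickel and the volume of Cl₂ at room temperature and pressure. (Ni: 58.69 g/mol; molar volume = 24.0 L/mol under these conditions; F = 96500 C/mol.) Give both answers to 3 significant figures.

Q = 23.2 × 514.2 = 11930 C; n(e⁻) = 11930 / 96500 = 0.1236 mol
Cathode: Ni²⁺ + 2e⁻ → Ni → n(Ni) = 0.1236/2 = 0.06180 mol → 3.63 g
Anode: 2Cl⁻ → Cl₂ + 2e⁻ → n(Cl₂) = 0.1236/2 = 0.06180 mol → 1.48 L

3.63 g Ni; 1.48 L Cl₂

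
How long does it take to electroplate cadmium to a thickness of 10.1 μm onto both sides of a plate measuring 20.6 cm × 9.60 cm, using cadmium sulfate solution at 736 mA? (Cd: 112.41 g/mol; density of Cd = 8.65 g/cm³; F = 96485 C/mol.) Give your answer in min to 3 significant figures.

134 min

Plated area = 2 × 20.6 × 9.60 = 395.5 cm²
Volume = 395.5 × 10.1×10⁻⁴ cm = 0.3995 cm³
m(Cd) = 0.3995 × 8.65 = 3.456 g
n(Cd) = 3.456 / 112.41 = 0.03074 mol; n(e⁻) = 2 × 0.03074 = 0.06148 mol
Q = 0.06148 × 96485 = 5932 C
t = 5932 / 0.736 = 8060 s = 134 min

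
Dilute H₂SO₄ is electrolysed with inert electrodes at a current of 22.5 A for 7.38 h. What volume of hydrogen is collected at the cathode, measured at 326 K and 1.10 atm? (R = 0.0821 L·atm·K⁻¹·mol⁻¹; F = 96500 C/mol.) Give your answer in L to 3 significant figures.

75.4 L

Q = 22.5 A × 26568 s = 5.978×10^5 C
Moles of electrons = 5.978×10^5 / 96500 = 6.195 mol
2H⁺ + 2e⁻ → H₂, so n(H₂) = 6.195 / 2 = 3.098 mol
V = nRT/P = 3.098 × 0.0821 × 326 / 1.10 = 75.38 L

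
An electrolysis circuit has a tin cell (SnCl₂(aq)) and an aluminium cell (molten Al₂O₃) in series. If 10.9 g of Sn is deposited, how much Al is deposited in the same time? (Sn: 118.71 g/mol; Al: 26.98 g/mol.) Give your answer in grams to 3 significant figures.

1.65 g

n(Sn) = 10.9 / 118.71 = 0.09182 mol
Sn²⁺ + 2e⁻ → Sn, so n(e⁻) = 2 × 0.09182 = 0.1836 mol
Since the cells are in series, n(e⁻) in the Al cell is also 0.1836 mol.
Al³⁺ + 3e⁻ → Al, so n(Al) = 0.1836 / 3 = 0.06120 mol
m(Al) = 0.06120 × 26.98 = 1.65 g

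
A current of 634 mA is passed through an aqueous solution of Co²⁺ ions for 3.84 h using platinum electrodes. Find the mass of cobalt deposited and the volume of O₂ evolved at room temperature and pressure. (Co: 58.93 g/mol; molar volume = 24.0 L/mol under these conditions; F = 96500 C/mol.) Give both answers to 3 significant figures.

Q = 0.634 × 13824 = 8764 C; n(e⁻) = 8764 / 96500 = 0.09082 mol
Cathode: Co²⁺ + 2e⁻ → Co → n(Co) = 0.09082/2 = 0.04541 mol → 2.68 g
Anode: 2H₂O → O₂ + 4H⁺ + 4e⁻ → n(O₂) = 0.09082/4 = 0.02271 mol → 0.545 L

2.68 g Co; 0.545 L O₂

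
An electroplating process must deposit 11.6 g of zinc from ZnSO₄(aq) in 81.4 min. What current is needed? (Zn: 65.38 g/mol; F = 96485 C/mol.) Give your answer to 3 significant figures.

n(Zn) = 11.6 / 65.38 = 0.1774 mol
Zn²⁺ + 2e⁻ → Zn, so n(e⁻) = 2 × 0.1774 = 0.3548 mol
Q = 0.3548 × 96485 = 34230 C
I = Q / t = 34230 / 4884 s = 7.01 A

7.01 A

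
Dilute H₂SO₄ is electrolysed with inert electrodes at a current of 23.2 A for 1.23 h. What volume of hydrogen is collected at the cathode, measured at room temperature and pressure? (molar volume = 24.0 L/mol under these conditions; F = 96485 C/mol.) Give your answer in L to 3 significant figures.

12.8 L

Q = It = 23.2 × 4428 = 1.027×10^5 C
Moles of electrons = 1.027×10^5 / 96485 = 1.064 mol
2H⁺ + 2e⁻ → H₂, so n(H₂) = 1.064 / 2 = 0.5320 mol
V = 0.5320 × 24.0 = 12.77 L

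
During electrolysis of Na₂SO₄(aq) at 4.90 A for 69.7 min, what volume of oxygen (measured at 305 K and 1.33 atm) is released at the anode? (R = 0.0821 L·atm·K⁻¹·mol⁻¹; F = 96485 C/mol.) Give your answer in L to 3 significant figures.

Charge passed = 4.90 × 4182 = 20490 C
Moles of electrons = 20490 / 96485 = 0.2124 mol
2H₂O → O₂ + 4H⁺ + 4e⁻, so n(O₂) = 0.2124 / 4 = 0.05310 mol
V = nRT/P = 0.05310 × 0.0821 × 305 / 1.33 = 0.9997 L

1.00 L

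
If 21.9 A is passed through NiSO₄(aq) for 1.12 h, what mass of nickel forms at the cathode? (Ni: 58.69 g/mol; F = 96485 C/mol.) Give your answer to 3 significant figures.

26.9 g

Charge passed = 21.9 × 4032 = 88300 C
Moles of electrons = 88300 / 96485 = 0.9152 mol
Ni²⁺ + 2e⁻ → Ni, so n(Ni) = 0.9152 / 2 = 0.4576 mol
m = 0.4576 × 58.69 = 26.9 g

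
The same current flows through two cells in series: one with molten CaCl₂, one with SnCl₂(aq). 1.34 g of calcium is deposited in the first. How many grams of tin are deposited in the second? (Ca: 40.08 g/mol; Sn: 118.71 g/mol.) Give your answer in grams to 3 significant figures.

n(Ca) = 1.34 / 40.08 = 0.03343 mol
Ca²⁺ + 2e⁻ → Ca, so n(e⁻) = 2 × 0.03343 = 0.06686 mol
The cells are in series, so the same charge (and hence the same n(e⁻) = 0.06686 mol) passes through both.
Sn²⁺ + 2e⁻ → Sn, so n(Sn) = 0.06686 / 2 = 0.03343 mol
m(Sn) = 0.03343 × 118.71 = 3.97 g

3.97 g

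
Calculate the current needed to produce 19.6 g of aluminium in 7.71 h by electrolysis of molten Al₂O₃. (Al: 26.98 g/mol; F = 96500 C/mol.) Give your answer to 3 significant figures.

n(Al) = 19.6 / 26.98 = 0.7265 mol
Al³⁺ + 3e⁻ → Al, so n(e⁻) = 3 × 0.7265 = 2.180 mol
Q = 2.180 × 96500 = 2.104×10^5 C
I = Q / t = 2.104×10^5 / 27756 s = 7.58 A

7.58 A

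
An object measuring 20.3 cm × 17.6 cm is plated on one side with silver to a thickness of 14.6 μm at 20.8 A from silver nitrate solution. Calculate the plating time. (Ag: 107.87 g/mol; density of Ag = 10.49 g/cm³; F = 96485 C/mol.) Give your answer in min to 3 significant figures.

Plated area = 20.3 × 17.6 = 357.3 cm²
Volume = 357.3 × 14.6×10⁻⁴ cm = 0.5217 cm³
m(Ag) = 0.5217 × 10.49 = 5.473 g
n(Ag) = 5.473 / 107.87 = 0.05074 mol; n(e⁻) = 0.05074 mol
Q = 0.05074 × 96485 = 4896 C
t = 4896 / 20.8 = 235.4 s = 3.92 min

3.92 min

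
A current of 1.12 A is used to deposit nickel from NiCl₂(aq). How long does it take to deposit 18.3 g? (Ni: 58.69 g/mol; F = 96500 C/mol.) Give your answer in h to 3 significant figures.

n(Ni) = 18.3 / 58.69 = 0.3118 mol
Ni²⁺ + 2e⁻ → Ni, so n(e⁻) = 2 × 0.3118 = 0.6236 mol
Q = 0.6236 × 96500 = 60180 C
t = Q / I = 60180 / 1.12 = 53730 s = 14.9 h

14.9 h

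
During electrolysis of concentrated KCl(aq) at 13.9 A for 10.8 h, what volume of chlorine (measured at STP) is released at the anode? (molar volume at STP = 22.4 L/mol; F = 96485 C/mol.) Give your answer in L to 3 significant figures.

Q = It = 13.9 × 38880 = 5.404×10^5 C
n(e⁻) = 5.404×10^5 / 96485 = 5.601 mol
2Cl⁻ → Cl₂ + 2e⁻, so n(Cl₂) = 5.601 / 2 = 2.801 mol
V = 2.801 × 22.4 = 62.74 L

62.7 L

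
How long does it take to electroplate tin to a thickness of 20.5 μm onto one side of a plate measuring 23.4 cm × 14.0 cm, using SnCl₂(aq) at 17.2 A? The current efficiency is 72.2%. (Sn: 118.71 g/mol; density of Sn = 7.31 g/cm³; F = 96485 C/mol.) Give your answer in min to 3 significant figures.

Plated area = 23.4 × 14.0 = 327.6 cm²
Volume = 327.6 × 20.5×10⁻⁴ cm = 0.6716 cm³
m(Sn) = 0.6716 × 7.31 = 4.909 g
n(Sn) = 4.909 / 118.71 = 0.04135 mol; n(e⁻) = 2 × 0.04135 = 0.08270 mol
Q = 0.08270 × 96485 / 0.722 = 11050 C
t = 11050 / 17.2 = 642.4 s = 10.7 min

10.7 min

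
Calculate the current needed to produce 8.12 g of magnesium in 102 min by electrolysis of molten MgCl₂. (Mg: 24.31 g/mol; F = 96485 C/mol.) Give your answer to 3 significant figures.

n(Mg) = 8.12 / 24.31 = 0.3340 mol
Mg²⁺ + 2e⁻ → Mg, so n(e⁻) = 2 × 0.3340 = 0.6680 mol
Q = 0.6680 × 96485 = 64450 C
I = Q / t = 64450 / 6120 s = 10.5 A

10.5 A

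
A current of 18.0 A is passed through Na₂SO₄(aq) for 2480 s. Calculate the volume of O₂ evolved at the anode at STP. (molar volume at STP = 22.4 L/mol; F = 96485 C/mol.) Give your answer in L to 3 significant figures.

2.59 L

Charge passed = 18.0 × 2480 = 44640 C
Moles of electrons = 44640 / 96485 = 0.4627 mol
2H₂O → O₂ + 4H⁺ + 4e⁻, so n(O₂) = 0.4627 / 4 = 0.1157 mol
V = 0.1157 × 22.4 = 2.592 L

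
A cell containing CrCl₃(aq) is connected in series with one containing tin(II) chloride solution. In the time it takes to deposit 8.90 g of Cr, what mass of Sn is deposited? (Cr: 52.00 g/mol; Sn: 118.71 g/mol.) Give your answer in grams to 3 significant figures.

n(Cr) = 8.90 / 52.00 = 0.1712 mol
Cr³⁺ + 3e⁻ → Cr, so n(e⁻) = 3 × 0.1712 = 0.5136 mol
Same current for the same time ⇒ same n(e⁻) = 0.5136 mol in both cells.
Sn²⁺ + 2e⁻ → Sn, so n(Sn) = 0.5136 / 2 = 0.2568 mol
m(Sn) = 0.2568 × 118.71 = 30.5 g

30.5 g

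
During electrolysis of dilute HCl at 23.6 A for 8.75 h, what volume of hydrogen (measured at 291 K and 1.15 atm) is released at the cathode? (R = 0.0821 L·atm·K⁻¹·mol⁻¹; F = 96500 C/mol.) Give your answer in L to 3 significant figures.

80.0 L

Charge passed = 23.6 × 31500 = 7.434×10^5 C
n(e⁻) = 7.434×10^5 / 96500 = 7.704 mol
2H⁺ + 2e⁻ → H₂, so n(H₂) = 7.704 / 2 = 3.852 mol
V = nRT/P = 3.852 × 0.0821 × 291 / 1.15 = 80.02 L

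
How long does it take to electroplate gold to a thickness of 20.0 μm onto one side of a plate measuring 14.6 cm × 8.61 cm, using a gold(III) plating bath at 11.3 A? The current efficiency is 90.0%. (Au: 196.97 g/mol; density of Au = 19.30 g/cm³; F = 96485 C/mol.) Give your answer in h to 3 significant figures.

0.195 h

Plated area = 14.6 × 8.61 = 125.7 cm²
Volume = 125.7 × 20.0×10⁻⁴ cm = 0.2514 cm³
m(Au) = 0.2514 × 19.30 = 4.852 g
n(Au) = 4.852 / 196.97 = 0.02463 mol; n(e⁻) = 3 × 0.02463 = 0.07389 mol
Q = 0.07389 × 96485 / 0.900 = 7921 C
t = 7921 / 11.3 = 701.0 s = 0.195 h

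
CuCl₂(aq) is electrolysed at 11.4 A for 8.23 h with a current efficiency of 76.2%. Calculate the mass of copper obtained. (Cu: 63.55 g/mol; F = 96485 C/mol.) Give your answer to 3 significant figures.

Q = 11.4 × 29628 = 3.378×10^5 C
n(e⁻) = 3.378×10^5 / 96485 = 3.501 mol
Cu²⁺ + 2e⁻ → Cu, so theoretical m(Cu) = 1.751 × 63.55 = 111.3 g
Actual mass = 76.2% × 111.3 = 84.8 g

84.8 g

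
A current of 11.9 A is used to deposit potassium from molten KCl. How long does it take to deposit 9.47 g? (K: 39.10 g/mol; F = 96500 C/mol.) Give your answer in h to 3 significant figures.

n(K) = 9.47 / 39.10 = 0.2422 mol
K⁺ + e⁻ → K, so n(e⁻) = 0.2422 mol
Q = 0.2422 × 96500 = 23370 C
t = Q / I = 23370 / 11.9 = 1964 s = 0.546 h

0.546 h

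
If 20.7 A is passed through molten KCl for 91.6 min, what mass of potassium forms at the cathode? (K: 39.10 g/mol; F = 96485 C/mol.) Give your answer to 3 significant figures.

46.1 g

Q = 20.7 A × 5496 s = 1.138×10^5 C
Moles of electrons = 1.138×10^5 / 96485 = 1.179 mol
K⁺ + e⁻ → K, so n(K) = 1.179 mol
m = 1.179 × 39.10 = 46.1 g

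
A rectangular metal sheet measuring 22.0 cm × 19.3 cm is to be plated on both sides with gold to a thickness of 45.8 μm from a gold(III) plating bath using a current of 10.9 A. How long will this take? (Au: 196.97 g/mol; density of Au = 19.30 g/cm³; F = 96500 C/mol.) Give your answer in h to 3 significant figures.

Plated area = 2 × 22.0 × 19.3 = 849.2 cm²
Volume = 849.2 × 45.8×10⁻⁴ cm = 3.889 cm³
m(Au) = 3.889 × 19.30 = 75.06 g
n(Au) = 75.06 / 196.97 = 0.3811 mol; n(e⁻) = 3 × 0.3811 = 1.143 mol
Q = 1.143 × 96500 = 1.103×10^5 C
t = 1.103×10^5 / 10.9 = 10120 s = 2.81 h

2.81 h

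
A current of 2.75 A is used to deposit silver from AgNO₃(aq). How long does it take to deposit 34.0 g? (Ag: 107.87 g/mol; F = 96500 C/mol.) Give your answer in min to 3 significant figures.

n(Ag) = 34.0 / 107.87 = 0.3152 mol
Ag⁺ + e⁻ → Ag, so n(e⁻) = 0.3152 mol
Q = 0.3152 × 96500 = 30420 C
t = Q / I = 30420 / 2.75 = 11060 s = 184 min

184 min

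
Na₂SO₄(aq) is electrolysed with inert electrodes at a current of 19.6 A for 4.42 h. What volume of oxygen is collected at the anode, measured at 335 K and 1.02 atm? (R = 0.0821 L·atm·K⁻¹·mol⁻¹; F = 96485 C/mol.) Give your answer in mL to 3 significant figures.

21800 mL

Charge passed = 19.6 × 15912 = 3.119×10^5 C
n(e⁻) = 3.119×10^5 / 96485 = 3.233 mol
2H₂O → O₂ + 4H⁺ + 4e⁻, so n(O₂) = 3.233 / 4 = 0.8083 mol
V = nRT/P = 0.8083 × 0.0821 × 335 / 1.02 = 21.80 L
= 21800 mL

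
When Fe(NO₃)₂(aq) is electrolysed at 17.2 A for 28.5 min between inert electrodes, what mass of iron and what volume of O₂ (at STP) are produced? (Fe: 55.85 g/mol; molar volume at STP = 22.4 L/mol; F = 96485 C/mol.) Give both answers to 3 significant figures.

8.51 g Fe; 1.71 L O₂

Q = 17.2 × 1710 = 29410 C; n(e⁻) = 29410 / 96485 = 0.3048 mol
Cathode: Fe²⁺ + 2e⁻ → Fe → n(Fe) = 0.3048/2 = 0.1524 mol → 8.51 g
Anode: 2H₂O → O₂ + 4H⁺ + 4e⁻ → n(O₂) = 0.3048/4 = 0.07620 mol → 1.71 L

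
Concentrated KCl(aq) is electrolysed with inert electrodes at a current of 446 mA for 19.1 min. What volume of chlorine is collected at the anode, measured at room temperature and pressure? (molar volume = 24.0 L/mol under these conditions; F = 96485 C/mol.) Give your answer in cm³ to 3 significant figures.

63.6 cm³

Q = It = 0.446 × 1146 = 511.1 C
n(e⁻) = Q/F = 511.1/96485 = 0.005297 mol
2Cl⁻ → Cl₂ + 2e⁻, so n(Cl₂) = 0.005297 / 2 = 0.002649 mol
V = 0.002649 × 24.0 = 0.06358 L
= 63.6 cm³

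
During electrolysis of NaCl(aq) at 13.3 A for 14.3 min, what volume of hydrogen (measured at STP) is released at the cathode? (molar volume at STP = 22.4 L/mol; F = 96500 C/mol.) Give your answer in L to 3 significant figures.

Q = 13.3 A × 858 s = 11410 C
n(e⁻) = Q/F = 11410/96500 = 0.1182 mol
2H⁺ + 2e⁻ → H₂, so n(H₂) = 0.1182 / 2 = 0.05910 mol
V = 0.05910 × 22.4 = 1.324 L

1.32 L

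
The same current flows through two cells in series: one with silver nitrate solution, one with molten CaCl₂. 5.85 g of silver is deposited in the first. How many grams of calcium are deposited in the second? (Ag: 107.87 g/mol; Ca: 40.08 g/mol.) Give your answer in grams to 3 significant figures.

1.09 g

n(Ag) = 5.85 / 107.87 = 0.05423 mol
Ag⁺ + e⁻ → Ag, so n(e⁻) = 0.05423 mol
Same current for the same time ⇒ same n(e⁻) = 0.05423 mol in both cells.
Ca²⁺ + 2e⁻ → Ca, so n(Ca) = 0.05423 / 2 = 0.02712 mol
m(Ca) = 0.02712 × 40.08 = 1.09 g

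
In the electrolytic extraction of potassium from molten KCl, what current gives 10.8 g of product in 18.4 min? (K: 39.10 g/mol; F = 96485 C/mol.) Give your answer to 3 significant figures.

n(K) = 10.8 / 39.10 = 0.2762 mol
K⁺ + e⁻ → K, so n(e⁻) = 0.2762 mol
Q = 0.2762 × 96485 = 26650 C
I = Q / t = 26650 / 1104 s = 24.1 A

24.1 A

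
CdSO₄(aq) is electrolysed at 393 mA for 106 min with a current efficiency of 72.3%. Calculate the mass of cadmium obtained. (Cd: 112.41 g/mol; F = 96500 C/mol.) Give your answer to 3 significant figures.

1.05 g

Q = 0.393 × 6360 = 2499 C
n(e⁻) = 2499 / 96500 = 0.02590 mol
Cd²⁺ + 2e⁻ → Cd, so theoretical m(Cd) = 0.01295 × 112.41 = 1.456 g
Actual mass = 72.3% × 1.456 = 1.05 g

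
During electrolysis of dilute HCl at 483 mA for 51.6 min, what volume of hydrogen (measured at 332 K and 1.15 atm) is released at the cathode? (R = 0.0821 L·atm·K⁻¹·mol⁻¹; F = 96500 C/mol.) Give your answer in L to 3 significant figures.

Q = It = 0.483 × 3096 = 1495 C
n(e⁻) = 1495 / 96500 = 0.01549 mol
2H⁺ + 2e⁻ → H₂, so n(H₂) = 0.01549 / 2 = 0.007745 mol
V = nRT/P = 0.007745 × 0.0821 × 332 / 1.15 = 0.1836 L

0.184 L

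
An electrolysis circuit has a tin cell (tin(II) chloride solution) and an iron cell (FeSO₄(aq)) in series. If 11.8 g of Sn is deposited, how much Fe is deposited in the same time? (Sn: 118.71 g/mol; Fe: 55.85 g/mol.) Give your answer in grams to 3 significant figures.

5.55 g

n(Sn) = 11.8 / 118.71 = 0.09940 mol
Sn²⁺ + 2e⁻ → Sn, so n(e⁻) = 2 × 0.09940 = 0.1988 mol
Since the cells are in series, n(e⁻) in the Fe cell is also 0.1988 mol.
Fe²⁺ + 2e⁻ → Fe, so n(Fe) = 0.1988 / 2 = 0.09940 mol
m(Fe) = 0.09940 × 55.85 = 5.55 g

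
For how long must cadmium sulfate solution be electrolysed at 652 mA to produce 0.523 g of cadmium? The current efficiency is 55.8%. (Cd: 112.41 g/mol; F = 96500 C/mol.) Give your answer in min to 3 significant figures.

n(Cd) = 0.523 / 112.41 = 0.004653 mol
Cd²⁺ + 2e⁻ → Cd, so n(e⁻) = 2 × 0.004653 = 0.009306 mol
Q = 0.009306 × 96500 / 0.558 = 1609 C
t = Q / I = 1609 / 0.652 = 2468 s = 41.1 min

41.1 min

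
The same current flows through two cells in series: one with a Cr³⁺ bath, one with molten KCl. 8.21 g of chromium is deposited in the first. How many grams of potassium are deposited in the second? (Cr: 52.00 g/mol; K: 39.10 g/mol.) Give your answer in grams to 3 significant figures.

n(Cr) = 8.21 / 52.00 = 0.1579 mol
Cr³⁺ + 3e⁻ → Cr, so n(e⁻) = 3 × 0.1579 = 0.4737 mol
In series, the same 0.4737 mol of electrons flows through the second cell.
K⁺ + e⁻ → K, so n(K) = 0.4737 mol
m(K) = 0.4737 × 39.10 = 18.5 g

18.5 g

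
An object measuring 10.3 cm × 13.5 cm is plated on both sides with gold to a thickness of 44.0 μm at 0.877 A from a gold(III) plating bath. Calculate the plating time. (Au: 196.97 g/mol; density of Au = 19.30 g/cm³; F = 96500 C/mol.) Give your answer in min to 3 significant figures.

Plated area = 2 × 10.3 × 13.5 = 278.1 cm²
Volume = 278.1 × 44.0×10⁻⁴ cm = 1.224 cm³
m(Au) = 1.224 × 19.30 = 23.62 g
n(Au) = 23.62 / 196.97 = 0.1199 mol; n(e⁻) = 3 × 0.1199 = 0.3597 mol
Q = 0.3597 × 96500 = 34710 C
t = 34710 / 0.877 = 39580 s = 660 min

660 min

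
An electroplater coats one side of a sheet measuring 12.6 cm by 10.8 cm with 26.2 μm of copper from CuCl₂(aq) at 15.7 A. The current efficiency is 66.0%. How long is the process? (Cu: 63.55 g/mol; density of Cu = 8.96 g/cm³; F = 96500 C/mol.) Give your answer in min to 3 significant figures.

Plated area = 12.6 × 10.8 = 136.1 cm²
Volume = 136.1 × 26.2×10⁻⁴ cm = 0.3566 cm³
m(Cu) = 0.3566 × 8.96 = 3.195 g
n(Cu) = 3.195 / 63.55 = 0.05028 mol; n(e⁻) = 2 × 0.05028 = 0.1006 mol
Q = 0.1006 × 96500 / 0.660 = 14710 C
t = 14710 / 15.7 = 936.9 s = 15.6 min

15.6 min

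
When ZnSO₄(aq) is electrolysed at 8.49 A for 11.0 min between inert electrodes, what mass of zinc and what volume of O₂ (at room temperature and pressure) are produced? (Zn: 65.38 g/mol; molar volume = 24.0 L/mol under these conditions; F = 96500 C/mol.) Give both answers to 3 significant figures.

Q = 8.49 × 660 = 5603 C; n(e⁻) = 5603 / 96500 = 0.05806 mol
Cathode: Zn²⁺ + 2e⁻ → Zn → n(Zn) = 0.05806/2 = 0.02903 mol → 1.90 g
Anode: 2H₂O → O₂ + 4H⁺ + 4e⁻ → n(O₂) = 0.05806/4 = 0.01452 mol → 0.348 L

1.90 g Zn; 0.348 L O₂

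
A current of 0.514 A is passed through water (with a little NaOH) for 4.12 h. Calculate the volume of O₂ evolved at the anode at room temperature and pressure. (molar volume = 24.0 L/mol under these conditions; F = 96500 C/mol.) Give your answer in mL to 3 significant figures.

Charge passed = 0.514 × 14832 = 7624 C
n(e⁻) = 7624 / 96500 = 0.07901 mol
2H₂O → O₂ + 4H⁺ + 4e⁻, so n(O₂) = 0.07901 / 4 = 0.01975 mol
V = 0.01975 × 24.0 = 0.4740 L
= 474 mL

474 mL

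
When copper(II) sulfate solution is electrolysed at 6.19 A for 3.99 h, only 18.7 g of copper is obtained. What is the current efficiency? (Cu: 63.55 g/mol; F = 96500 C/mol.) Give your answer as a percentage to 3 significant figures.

63.9%

Q = 6.19 × 14364 = 88910 C
n(e⁻) = 88910 / 96500 = 0.9213 mol
Cu²⁺ + 2e⁻ → Cu, so theoretical n(Cu) = 0.4607 mol → 29.28 g
Efficiency = 18.7 / 29.28 = 0.6387 = 63.9%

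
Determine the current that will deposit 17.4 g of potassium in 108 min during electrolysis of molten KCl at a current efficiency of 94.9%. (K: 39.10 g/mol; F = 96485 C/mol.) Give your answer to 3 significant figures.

n(K) = 17.4 / 39.10 = 0.4450 mol
K⁺ + e⁻ → K, so n(e⁻) = 0.4450 mol
Q = 0.4450 × 96485 / 0.949 = 45240 C
I = Q / t = 45240 / 6480 s = 6.98 A

6.98 A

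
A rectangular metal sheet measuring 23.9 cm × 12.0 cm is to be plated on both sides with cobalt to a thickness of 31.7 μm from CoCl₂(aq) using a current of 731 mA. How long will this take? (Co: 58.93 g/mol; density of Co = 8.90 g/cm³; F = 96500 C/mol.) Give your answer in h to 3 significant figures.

Plated area = 2 × 23.9 × 12.0 = 573.6 cm²
Volume = 573.6 × 31.7×10⁻⁴ cm = 1.818 cm³
m(Co) = 1.818 × 8.90 = 16.18 g
n(Co) = 16.18 / 58.93 = 0.2746 mol; n(e⁻) = 2 × 0.2746 = 0.5492 mol
Q = 0.5492 × 96500 = 53000 C
t = 53000 / 0.731 = 72500 s = 20.1 h

20.1 h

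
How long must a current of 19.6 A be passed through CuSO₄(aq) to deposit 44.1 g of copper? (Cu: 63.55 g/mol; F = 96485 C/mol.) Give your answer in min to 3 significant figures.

114 min

n(Cu) = 44.1 / 63.55 = 0.6939 mol
Cu²⁺ + 2e⁻ → Cu, so n(e⁻) = 2 × 0.6939 = 1.388 mol
Q = 1.388 × 96485 = 1.339×10^5 C
t = Q / I = 1.339×10^5 / 19.6 = 6832 s = 114 min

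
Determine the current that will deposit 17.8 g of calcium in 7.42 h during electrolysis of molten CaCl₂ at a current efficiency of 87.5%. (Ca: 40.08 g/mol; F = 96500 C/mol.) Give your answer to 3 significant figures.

3.67 A

n(Ca) = 17.8 / 40.08 = 0.4441 mol
Ca²⁺ + 2e⁻ → Ca, so n(e⁻) = 2 × 0.4441 = 0.8882 mol
Q = 0.8882 × 96500 / 0.875 = 97960 C
I = Q / t = 97960 / 26712 s = 3.67 A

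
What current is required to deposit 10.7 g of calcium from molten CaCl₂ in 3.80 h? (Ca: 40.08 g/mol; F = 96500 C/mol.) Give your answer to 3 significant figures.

3.77 A

n(Ca) = 10.7 / 40.08 = 0.2670 mol
Ca²⁺ + 2e⁻ → Ca, so n(e⁻) = 2 × 0.2670 = 0.5340 mol
Q = 0.5340 × 96500 = 51530 C
I = Q / t = 51530 / 13680 s = 3.77 A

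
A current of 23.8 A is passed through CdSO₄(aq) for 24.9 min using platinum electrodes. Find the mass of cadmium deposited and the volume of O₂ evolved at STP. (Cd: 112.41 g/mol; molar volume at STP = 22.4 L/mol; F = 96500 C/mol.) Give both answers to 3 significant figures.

Q = 23.8 × 1494 = 35560 C; n(e⁻) = 35560 / 96500 = 0.3685 mol
Cathode: Cd²⁺ + 2e⁻ → Cd → n(Cd) = 0.3685/2 = 0.1843 mol → 20.7 g
Anode: 2H₂O → O₂ + 4H⁺ + 4e⁻ → n(O₂) = 0.3685/4 = 0.09213 mol → 2.06 L

20.7 g Cd; 2.06 L O₂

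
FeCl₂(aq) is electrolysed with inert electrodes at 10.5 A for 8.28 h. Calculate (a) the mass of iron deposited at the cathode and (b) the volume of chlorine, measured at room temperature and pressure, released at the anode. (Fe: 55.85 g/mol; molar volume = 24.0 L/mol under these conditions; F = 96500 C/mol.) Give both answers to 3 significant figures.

Q = 10.5 × 29808 = 3.130×10^5 C; n(e⁻) = 3.130×10^5 / 96500 = 3.244 mol
Cathode: Fe²⁺ + 2e⁻ → Fe → n(Fe) = 3.244/2 = 1.622 mol → 90.6 g
Anode: 2Cl⁻ → Cl₂ + 2e⁻ → n(Cl₂) = 3.244/2 = 1.622 mol → 38.9 L

90.6 g Fe; 38.9 L Cl₂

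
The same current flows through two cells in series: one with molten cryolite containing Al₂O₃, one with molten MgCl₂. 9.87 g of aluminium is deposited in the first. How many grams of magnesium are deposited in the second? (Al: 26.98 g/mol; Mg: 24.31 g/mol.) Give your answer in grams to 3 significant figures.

n(Al) = 9.87 / 26.98 = 0.3658 mol
Al³⁺ + 3e⁻ → Al, so n(e⁻) = 3 × 0.3658 = 1.097 mol
In series, the same 1.097 mol of electrons flows through the second cell.
Mg²⁺ + 2e⁻ → Mg, so n(Mg) = 1.097 / 2 = 0.5485 mol
m(Mg) = 0.5485 × 24.31 = 13.3 g

13.3 g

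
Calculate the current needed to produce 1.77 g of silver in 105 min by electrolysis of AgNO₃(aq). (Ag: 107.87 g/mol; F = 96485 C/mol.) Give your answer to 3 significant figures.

0.251 A

n(Ag) = 1.77 / 107.87 = 0.01641 mol
Ag⁺ + e⁻ → Ag, so n(e⁻) = 0.01641 mol
Q = 0.01641 × 96485 = 1583 C
I = Q / t = 1583 / 6300 s = 0.251 A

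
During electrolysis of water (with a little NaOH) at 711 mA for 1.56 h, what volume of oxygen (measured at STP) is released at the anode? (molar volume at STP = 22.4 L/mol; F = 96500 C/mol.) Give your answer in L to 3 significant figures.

Charge passed = 0.711 × 5616 = 3993 C
n(e⁻) = Q/F = 3993/96500 = 0.04138 mol
2H₂O → O₂ + 4H⁺ + 4e⁻, so n(O₂) = 0.04138 / 4 = 0.01035 mol
V = 0.01035 × 22.4 = 0.2318 L

0.232 L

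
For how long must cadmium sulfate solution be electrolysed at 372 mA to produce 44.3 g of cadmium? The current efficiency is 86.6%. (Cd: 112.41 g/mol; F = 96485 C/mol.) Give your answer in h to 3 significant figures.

65.6 h

n(Cd) = 44.3 / 112.41 = 0.3941 mol
Cd²⁺ + 2e⁻ → Cd, so n(e⁻) = 2 × 0.3941 = 0.7882 mol
Q = 0.7882 × 96485 / 0.866 = 87820 C
t = Q / I = 87820 / 0.372 = 2.361×10^5 s = 65.6 h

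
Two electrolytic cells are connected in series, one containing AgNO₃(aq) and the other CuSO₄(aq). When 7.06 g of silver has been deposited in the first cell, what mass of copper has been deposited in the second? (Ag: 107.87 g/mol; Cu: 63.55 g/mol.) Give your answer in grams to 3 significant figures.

2.08 g

n(Ag) = 7.06 / 107.87 = 0.06545 mol
Ag⁺ + e⁻ → Ag, so n(e⁻) = 0.06545 mol
The cells are in series, so the same charge (and hence the same n(e⁻) = 0.06545 mol) passes through both.
Cu²⁺ + 2e⁻ → Cu, so n(Cu) = 0.06545 / 2 = 0.03273 mol
m(Cu) = 0.03273 × 63.55 = 2.08 g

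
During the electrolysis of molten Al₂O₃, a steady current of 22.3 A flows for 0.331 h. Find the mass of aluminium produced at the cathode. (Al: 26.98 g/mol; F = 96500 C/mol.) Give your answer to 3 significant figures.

2.48 g

Q = It = 22.3 × 1191.6 = 26570 C
n(e⁻) = Q/F = 26570/96500 = 0.2753 mol
Al³⁺ + 3e⁻ → Al, so n(Al) = 0.2753 / 3 = 0.09177 mol
m = 0.09177 × 26.98 = 2.48 g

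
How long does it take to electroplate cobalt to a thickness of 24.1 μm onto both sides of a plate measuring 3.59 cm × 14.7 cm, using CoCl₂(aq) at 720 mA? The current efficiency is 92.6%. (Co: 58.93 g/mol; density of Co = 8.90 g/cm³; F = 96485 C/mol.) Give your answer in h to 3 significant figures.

3.09 h

Plated area = 2 × 3.59 × 14.7 = 105.5 cm²
Volume = 105.5 × 24.1×10⁻⁴ cm = 0.2543 cm³
m(Co) = 0.2543 × 8.90 = 2.263 g
n(Co) = 2.263 / 58.93 = 0.03840 mol; n(e⁻) = 2 × 0.03840 = 0.07680 mol
Q = 0.07680 × 96485 / 0.926 = 8002 C
t = 8002 / 0.720 = 11110 s = 3.09 h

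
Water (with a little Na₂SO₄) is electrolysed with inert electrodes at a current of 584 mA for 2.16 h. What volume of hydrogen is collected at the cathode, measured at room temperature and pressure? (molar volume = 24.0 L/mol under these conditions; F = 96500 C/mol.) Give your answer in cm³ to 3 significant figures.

565 cm³

Q = 0.584 A × 7776 s = 4541 C
Moles of electrons = 4541 / 96500 = 0.04706 mol
2H⁺ + 2e⁻ → H₂, so n(H₂) = 0.04706 / 2 = 0.02353 mol
V = 0.02353 × 24.0 = 0.5647 L
= 565 cm³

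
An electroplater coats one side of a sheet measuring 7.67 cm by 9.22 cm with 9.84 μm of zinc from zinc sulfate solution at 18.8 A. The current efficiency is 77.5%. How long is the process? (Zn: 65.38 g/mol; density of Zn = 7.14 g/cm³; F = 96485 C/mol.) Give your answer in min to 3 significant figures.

1.68 min

Plated area = 7.67 × 9.22 = 70.72 cm²
Volume = 70.72 × 9.84×10⁻⁴ cm = 0.06959 cm³
m(Zn) = 0.06959 × 7.14 = 0.4969 g
n(Zn) = 0.4969 / 65.38 = 0.007600 mol; n(e⁻) = 2 × 0.007600 = 0.01520 mol
Q = 0.01520 × 96485 / 0.775 = 1892 C
t = 1892 / 18.8 = 100.6 s = 1.68 min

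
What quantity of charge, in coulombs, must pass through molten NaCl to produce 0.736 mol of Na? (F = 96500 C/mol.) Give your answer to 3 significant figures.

Na⁺ + e⁻ → Na, so n(e⁻) = 1 × 0.736 = 0.7360 mol
Q = 0.7360 × 96500 = 71020 C

71000 C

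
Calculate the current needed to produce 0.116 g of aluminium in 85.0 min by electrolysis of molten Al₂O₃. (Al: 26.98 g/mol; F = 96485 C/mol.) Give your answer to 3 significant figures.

0.244 A

n(Al) = 0.116 / 26.98 = 0.004299 mol
Al³⁺ + 3e⁻ → Al, so n(e⁻) = 3 × 0.004299 = 0.01290 mol
Q = 0.01290 × 96485 = 1245 C
I = Q / t = 1245 / 5100 s = 0.244 A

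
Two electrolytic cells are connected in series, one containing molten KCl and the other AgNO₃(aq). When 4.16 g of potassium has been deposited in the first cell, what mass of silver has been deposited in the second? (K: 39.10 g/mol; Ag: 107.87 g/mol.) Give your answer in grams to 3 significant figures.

n(K) = 4.16 / 39.10 = 0.1064 mol
K⁺ + e⁻ → K, so n(e⁻) = 0.1064 mol
Same current for the same time ⇒ same n(e⁻) = 0.1064 mol in both cells.
Ag⁺ + e⁻ → Ag, so n(Ag) = 0.1064 mol
m(Ag) = 0.1064 × 107.87 = 11.5 g

11.5 g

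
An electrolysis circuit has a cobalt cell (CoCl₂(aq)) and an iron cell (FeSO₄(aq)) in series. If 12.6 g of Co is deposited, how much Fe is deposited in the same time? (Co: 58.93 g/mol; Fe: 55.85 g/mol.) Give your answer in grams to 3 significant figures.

n(Co) = 12.6 / 58.93 = 0.2138 mol
Co²⁺ + 2e⁻ → Co, so n(e⁻) = 2 × 0.2138 = 0.4276 mol
Same current for the same time ⇒ same n(e⁻) = 0.4276 mol in both cells.
Fe²⁺ + 2e⁻ → Fe, so n(Fe) = 0.4276 / 2 = 0.2138 mol
m(Fe) = 0.2138 × 55.85 = 11.9 g

11.9 g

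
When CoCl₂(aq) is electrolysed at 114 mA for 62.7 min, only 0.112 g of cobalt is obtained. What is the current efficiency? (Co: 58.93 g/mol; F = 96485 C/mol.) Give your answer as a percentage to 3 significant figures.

Q = 0.114 × 3762 = 428.9 C
n(e⁻) = 428.9 / 96485 = 0.004445 mol
Co²⁺ + 2e⁻ → Co, so theoretical n(Co) = 0.002223 mol → 0.1310 g
Efficiency = 0.112 / 0.1310 = 0.8550 = 85.5%

85.5%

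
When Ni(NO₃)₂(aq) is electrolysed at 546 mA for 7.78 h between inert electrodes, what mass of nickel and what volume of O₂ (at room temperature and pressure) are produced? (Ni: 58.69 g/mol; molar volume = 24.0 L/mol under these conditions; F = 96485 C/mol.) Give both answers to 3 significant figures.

Q = 0.546 × 28008 = 15290 C; n(e⁻) = 15290 / 96485 = 0.1585 mol
Cathode: Ni²⁺ + 2e⁻ → Ni → n(Ni) = 0.1585/2 = 0.07925 mol → 4.65 g
Anode: 2H₂O → O₂ + 4H⁺ + 4e⁻ → n(O₂) = 0.1585/4 = 0.03963 mol → 0.951 L

4.65 g Ni; 0.951 L O₂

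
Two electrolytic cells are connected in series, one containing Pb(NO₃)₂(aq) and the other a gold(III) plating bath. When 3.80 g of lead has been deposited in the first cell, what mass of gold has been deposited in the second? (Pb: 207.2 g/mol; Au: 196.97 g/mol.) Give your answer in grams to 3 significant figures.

2.41 g

n(Pb) = 3.80 / 207.2 = 0.01834 mol
Pb²⁺ + 2e⁻ → Pb, so n(e⁻) = 2 × 0.01834 = 0.03668 mol
Same current for the same time ⇒ same n(e⁻) = 0.03668 mol in both cells.
Au³⁺ + 3e⁻ → Au, so n(Au) = 0.03668 / 3 = 0.01223 mol
m(Au) = 0.01223 × 196.97 = 2.41 g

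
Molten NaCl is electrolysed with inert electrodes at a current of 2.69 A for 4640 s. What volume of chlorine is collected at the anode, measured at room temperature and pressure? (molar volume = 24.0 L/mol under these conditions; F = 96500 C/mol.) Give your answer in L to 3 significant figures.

1.55 L

Q = 2.69 A × 4640 s = 12480 C
Moles of electrons = 12480 / 96500 = 0.1293 mol
2Cl⁻ → Cl₂ + 2e⁻, so n(Cl₂) = 0.1293 / 2 = 0.06465 mol
V = 0.06465 × 24.0 = 1.552 L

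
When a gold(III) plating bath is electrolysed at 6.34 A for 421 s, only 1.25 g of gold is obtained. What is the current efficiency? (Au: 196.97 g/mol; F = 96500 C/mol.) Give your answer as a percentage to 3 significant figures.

68.8%

Q = 6.34 × 421 = 2669 C
n(e⁻) = 2669 / 96500 = 0.02766 mol
Au³⁺ + 3e⁻ → Au, so theoretical n(Au) = 0.009220 mol → 1.816 g
Efficiency = 1.25 / 1.816 = 0.6883 = 68.8%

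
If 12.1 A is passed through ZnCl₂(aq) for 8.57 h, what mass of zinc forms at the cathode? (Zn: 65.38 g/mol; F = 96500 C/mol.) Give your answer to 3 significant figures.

Charge passed = 12.1 × 30852 = 3.733×10^5 C
n(e⁻) = 3.733×10^5 / 96500 = 3.868 mol
Zn²⁺ + 2e⁻ → Zn, so n(Zn) = 3.868 / 2 = 1.934 mol
m = 1.934 × 65.38 = 126 g

126 g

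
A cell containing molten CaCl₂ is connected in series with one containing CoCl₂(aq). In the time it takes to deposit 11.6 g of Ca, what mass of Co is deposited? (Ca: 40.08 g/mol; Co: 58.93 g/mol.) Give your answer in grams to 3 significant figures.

n(Ca) = 11.6 / 40.08 = 0.2894 mol
Ca²⁺ + 2e⁻ → Ca, so n(e⁻) = 2 × 0.2894 = 0.5788 mol
In series, the same 0.5788 mol of electrons flows through the second cell.
Co²⁺ + 2e⁻ → Co, so n(Co) = 0.5788 / 2 = 0.2894 mol
m(Co) = 0.2894 × 58.93 = 17.1 g

17.1 g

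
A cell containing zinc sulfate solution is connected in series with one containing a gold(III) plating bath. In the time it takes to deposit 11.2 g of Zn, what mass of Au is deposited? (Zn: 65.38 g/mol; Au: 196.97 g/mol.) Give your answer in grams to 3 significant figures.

n(Zn) = 11.2 / 65.38 = 0.1713 mol
Zn²⁺ + 2e⁻ → Zn, so n(e⁻) = 2 × 0.1713 = 0.3426 mol
Since the cells are in series, n(e⁻) in the Au cell is also 0.3426 mol.
Au³⁺ + 3e⁻ → Au, so n(Au) = 0.3426 / 3 = 0.1142 mol
m(Au) = 0.1142 × 196.97 = 22.5 g

22.5 g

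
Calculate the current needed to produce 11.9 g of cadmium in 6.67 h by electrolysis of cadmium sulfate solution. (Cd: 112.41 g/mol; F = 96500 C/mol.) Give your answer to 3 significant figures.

0.851 A

n(Cd) = 11.9 / 112.41 = 0.1059 mol
Cd²⁺ + 2e⁻ → Cd, so n(e⁻) = 2 × 0.1059 = 0.2118 mol
Q = 0.2118 × 96500 = 20440 C
I = Q / t = 20440 / 24012 s = 0.851 A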